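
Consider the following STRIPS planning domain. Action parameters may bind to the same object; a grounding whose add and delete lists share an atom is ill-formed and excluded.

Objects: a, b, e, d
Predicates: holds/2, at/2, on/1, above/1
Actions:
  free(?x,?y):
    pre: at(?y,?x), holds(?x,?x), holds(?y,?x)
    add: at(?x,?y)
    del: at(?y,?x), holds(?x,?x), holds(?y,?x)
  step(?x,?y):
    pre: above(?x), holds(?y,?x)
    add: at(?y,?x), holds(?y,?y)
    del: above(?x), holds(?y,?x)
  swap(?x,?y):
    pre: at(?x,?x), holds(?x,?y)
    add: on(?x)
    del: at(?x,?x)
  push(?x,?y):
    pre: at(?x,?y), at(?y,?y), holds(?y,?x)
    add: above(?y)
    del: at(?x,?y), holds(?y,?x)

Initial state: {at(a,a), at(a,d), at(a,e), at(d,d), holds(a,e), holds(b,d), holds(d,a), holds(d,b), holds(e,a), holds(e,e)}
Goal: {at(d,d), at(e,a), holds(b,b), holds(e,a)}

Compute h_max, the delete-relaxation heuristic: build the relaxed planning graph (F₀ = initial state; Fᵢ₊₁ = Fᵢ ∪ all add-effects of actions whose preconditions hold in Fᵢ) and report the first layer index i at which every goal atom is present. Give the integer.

2

F0 = init (10 atoms)
F1 = F0 ∪ {above(d), at(e,a), on(a), on(d)}  (14 atoms)
F2 = F1 ∪ {above(a), at(b,d), holds(b,b)}  (17 atoms)
goal ⊆ F2  ⇒  h_max = 2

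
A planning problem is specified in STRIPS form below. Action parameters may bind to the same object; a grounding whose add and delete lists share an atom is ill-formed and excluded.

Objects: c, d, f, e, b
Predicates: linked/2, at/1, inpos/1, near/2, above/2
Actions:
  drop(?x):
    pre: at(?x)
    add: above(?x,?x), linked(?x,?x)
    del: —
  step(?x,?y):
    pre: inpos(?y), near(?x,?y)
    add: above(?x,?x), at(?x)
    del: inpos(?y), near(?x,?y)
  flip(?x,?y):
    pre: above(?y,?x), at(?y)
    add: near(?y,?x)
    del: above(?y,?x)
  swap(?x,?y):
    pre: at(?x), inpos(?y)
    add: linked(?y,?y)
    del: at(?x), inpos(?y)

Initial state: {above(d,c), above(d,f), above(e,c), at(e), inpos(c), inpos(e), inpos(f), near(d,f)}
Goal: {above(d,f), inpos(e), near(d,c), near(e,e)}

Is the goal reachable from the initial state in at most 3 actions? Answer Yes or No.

1. drop(e)  →  {above(d,c), above(d,f), above(e,c), above(e,e), at(e), inpos(c), inpos(e), inpos(f), linked(e,e), near(d,f)}
2. step(d,f)  →  {above(d,c), above(d,d), above(d,f), above(e,c), above(e,e), at(d), at(e), inpos(c), inpos(e), linked(e,e)}
3. flip(c,d)  →  {above(d,d), above(d,f), above(e,c), above(e,e), at(d), at(e), inpos(c), inpos(e), linked(e,e), near(d,c)}
4. flip(e,e)  →  {above(d,d), above(d,f), above(e,c), at(d), at(e), inpos(c), inpos(e), linked(e,e), near(d,c), near(e,e)}
optimal plan length = 4; 4 > 3

No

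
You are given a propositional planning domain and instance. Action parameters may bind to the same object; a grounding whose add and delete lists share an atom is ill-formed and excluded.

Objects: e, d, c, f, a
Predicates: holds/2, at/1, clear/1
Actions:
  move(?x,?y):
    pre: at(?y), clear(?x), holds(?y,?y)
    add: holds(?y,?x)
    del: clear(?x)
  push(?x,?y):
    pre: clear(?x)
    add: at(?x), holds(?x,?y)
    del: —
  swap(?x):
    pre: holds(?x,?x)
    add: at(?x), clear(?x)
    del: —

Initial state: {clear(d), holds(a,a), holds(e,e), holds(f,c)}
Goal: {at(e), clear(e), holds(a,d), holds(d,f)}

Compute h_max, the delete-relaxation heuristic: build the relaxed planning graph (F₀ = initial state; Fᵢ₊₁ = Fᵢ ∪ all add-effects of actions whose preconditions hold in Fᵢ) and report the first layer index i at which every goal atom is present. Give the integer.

F0 = init (4 atoms)
F1 = F0 ∪ {at(a), at(d), at(e), clear(a), clear(e), holds(d,a), holds(d,c), holds(d,d), holds(d,e), holds(d,f)}  (14 atoms)
F2 = F1 ∪ {holds(a,c), holds(a,d), holds(a,e), holds(a,f), holds(e,a), holds(e,c), holds(e,d), holds(e,f)}  (22 atoms)
goal ⊆ F2  ⇒  h_max = 2

2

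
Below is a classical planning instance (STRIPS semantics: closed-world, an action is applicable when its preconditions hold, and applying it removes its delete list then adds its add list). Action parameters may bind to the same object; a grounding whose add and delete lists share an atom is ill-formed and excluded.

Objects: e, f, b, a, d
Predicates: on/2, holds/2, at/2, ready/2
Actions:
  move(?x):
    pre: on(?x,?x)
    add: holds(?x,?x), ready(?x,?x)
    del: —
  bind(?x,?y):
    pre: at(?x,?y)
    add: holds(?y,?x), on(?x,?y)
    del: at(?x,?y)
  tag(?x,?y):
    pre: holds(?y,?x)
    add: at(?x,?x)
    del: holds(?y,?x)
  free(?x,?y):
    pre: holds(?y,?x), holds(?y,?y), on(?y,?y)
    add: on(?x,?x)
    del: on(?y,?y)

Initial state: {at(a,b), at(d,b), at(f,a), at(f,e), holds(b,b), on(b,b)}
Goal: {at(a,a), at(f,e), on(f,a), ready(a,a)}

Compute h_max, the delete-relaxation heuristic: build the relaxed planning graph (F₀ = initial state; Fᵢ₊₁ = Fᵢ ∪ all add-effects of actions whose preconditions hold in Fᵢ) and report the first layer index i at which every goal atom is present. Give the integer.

F0 = init (6 atoms)
F1 = F0 ∪ {at(b,b), holds(a,f), holds(b,a), holds(b,d), holds(e,f), on(a,b), on(d,b), on(f,a), on(f,e), ready(b,b)}  (16 atoms)
F2 = F1 ∪ {at(a,a), at(d,d), at(f,f), on(a,a), on(d,d)}  (21 atoms)
F3 = F2 ∪ {holds(a,a), holds(d,d), holds(f,f), on(f,f), ready(a,a), ready(d,d)}  (27 atoms)
goal ⊆ F3  ⇒  h_max = 3

3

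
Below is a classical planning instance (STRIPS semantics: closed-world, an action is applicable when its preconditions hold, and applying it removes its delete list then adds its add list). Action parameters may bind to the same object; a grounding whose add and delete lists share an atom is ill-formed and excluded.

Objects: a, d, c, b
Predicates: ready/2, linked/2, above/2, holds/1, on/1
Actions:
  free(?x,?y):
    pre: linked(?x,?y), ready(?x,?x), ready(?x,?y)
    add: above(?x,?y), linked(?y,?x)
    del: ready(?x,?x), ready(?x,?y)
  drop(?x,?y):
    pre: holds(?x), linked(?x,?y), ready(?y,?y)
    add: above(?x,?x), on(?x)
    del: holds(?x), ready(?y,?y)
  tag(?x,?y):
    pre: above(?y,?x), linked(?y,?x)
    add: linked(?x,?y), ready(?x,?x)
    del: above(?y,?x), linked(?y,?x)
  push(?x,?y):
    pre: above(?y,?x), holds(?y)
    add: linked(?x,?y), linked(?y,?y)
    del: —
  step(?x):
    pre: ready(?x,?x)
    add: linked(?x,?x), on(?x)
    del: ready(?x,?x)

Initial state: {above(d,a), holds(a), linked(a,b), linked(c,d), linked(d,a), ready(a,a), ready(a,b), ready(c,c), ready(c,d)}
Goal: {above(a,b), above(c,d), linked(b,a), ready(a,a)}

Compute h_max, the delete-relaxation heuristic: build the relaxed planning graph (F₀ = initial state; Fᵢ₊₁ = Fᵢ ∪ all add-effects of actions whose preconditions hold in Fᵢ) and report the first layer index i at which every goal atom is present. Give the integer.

F0 = init (9 atoms)
F1 = F0 ∪ {above(a,b), above(c,d), linked(a,a), linked(a,d), linked(b,a), linked(c,c), linked(d,c), on(a), on(c)}  (18 atoms)
goal ⊆ F1  ⇒  h_max = 1

1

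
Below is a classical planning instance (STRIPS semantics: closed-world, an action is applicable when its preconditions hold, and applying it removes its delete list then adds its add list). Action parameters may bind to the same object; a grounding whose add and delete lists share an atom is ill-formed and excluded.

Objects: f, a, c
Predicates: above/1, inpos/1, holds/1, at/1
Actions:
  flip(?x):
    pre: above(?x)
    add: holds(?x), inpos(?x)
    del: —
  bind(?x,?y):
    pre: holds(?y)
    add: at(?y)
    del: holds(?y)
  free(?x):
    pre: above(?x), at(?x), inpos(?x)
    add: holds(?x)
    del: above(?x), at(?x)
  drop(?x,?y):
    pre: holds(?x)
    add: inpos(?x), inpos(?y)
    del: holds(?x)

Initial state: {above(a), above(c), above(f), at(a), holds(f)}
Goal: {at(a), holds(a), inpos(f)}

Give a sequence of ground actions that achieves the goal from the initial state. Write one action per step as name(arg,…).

flip(f); flip(a)

1. flip(f)  →  {above(a), above(c), above(f), at(a), holds(f), inpos(f)}
2. flip(a)  →  {above(a), above(c), above(f), at(a), holds(a), holds(f), inpos(a), inpos(f)}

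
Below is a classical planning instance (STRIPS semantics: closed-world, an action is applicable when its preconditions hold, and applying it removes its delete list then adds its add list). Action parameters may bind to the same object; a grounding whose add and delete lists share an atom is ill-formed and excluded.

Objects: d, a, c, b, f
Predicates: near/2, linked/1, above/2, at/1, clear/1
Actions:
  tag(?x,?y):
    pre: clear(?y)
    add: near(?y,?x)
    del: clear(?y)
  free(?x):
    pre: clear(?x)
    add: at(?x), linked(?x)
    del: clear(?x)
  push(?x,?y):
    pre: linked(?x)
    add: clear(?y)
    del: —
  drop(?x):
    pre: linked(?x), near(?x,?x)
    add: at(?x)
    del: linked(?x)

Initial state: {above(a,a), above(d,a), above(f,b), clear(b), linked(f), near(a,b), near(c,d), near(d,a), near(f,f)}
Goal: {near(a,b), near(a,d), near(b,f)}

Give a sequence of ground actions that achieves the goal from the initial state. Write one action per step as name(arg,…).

1. tag(f,b)  →  {above(a,a), above(d,a), above(f,b), linked(f), near(a,b), near(b,f), near(c,d), near(d,a), near(f,f)}
2. push(f,a)  →  {above(a,a), above(d,a), above(f,b), clear(a), linked(f), near(a,b), near(b,f), near(c,d), near(d,a), near(f,f)}
3. tag(d,a)  →  {above(a,a), above(d,a), above(f,b), linked(f), near(a,b), near(a,d), near(b,f), near(c,d), near(d,a), near(f,f)}

tag(f,b); push(f,a); tag(d,a)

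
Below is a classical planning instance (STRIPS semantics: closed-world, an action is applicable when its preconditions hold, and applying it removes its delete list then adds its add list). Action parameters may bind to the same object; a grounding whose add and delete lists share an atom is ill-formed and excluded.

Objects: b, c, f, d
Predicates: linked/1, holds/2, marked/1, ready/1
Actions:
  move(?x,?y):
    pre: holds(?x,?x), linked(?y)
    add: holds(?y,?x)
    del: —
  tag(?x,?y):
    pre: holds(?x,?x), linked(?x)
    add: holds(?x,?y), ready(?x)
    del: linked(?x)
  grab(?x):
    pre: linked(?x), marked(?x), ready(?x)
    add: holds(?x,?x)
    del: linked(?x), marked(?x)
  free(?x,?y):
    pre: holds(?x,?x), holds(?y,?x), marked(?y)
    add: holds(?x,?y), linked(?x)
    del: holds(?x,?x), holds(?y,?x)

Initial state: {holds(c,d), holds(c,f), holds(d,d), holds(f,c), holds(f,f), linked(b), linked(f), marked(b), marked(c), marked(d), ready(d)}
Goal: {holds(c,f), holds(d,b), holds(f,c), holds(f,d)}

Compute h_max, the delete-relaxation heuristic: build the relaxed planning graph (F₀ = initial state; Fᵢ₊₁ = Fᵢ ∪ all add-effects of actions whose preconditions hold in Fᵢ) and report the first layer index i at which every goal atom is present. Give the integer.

2

F0 = init (11 atoms)
F1 = F0 ∪ {holds(b,d), holds(b,f), holds(d,c), holds(f,b), holds(f,d), linked(d), ready(f)}  (18 atoms)
F2 = F1 ∪ {holds(d,b), holds(d,f)}  (20 atoms)
goal ⊆ F2  ⇒  h_max = 2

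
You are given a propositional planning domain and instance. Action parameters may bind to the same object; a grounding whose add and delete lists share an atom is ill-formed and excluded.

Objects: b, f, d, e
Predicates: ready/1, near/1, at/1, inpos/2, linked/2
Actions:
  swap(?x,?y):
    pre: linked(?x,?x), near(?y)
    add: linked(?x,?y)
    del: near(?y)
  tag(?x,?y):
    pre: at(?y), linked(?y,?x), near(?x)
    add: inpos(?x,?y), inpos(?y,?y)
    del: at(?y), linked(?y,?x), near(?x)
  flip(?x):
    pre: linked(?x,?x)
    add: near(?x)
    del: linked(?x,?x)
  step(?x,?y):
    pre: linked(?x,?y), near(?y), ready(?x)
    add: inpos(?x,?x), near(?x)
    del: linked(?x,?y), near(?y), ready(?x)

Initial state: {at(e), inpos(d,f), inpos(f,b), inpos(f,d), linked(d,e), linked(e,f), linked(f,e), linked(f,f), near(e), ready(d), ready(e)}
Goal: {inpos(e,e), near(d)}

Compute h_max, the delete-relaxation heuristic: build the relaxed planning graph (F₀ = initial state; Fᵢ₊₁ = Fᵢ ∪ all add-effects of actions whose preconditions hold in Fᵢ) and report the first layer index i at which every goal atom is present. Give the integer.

F0 = init (11 atoms)
F1 = F0 ∪ {inpos(d,d), near(d), near(f)}  (14 atoms)
F2 = F1 ∪ {inpos(e,e), inpos(f,e), linked(f,d)}  (17 atoms)
goal ⊆ F2  ⇒  h_max = 2

2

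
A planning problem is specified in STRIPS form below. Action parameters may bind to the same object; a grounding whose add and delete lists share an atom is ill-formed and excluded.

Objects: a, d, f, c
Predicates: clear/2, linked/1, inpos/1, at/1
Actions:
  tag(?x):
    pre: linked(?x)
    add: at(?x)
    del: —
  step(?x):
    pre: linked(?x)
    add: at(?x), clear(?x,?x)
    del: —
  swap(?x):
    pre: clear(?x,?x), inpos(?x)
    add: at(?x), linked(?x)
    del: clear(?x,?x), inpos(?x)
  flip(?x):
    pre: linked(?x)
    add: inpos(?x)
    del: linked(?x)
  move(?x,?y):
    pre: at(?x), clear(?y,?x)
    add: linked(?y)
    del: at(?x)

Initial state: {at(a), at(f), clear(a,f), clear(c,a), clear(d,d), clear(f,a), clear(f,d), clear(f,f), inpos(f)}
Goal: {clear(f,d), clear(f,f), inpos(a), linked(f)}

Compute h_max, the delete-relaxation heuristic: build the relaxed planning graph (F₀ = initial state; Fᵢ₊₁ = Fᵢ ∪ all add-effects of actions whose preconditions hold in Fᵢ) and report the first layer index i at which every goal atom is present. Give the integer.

F0 = init (9 atoms)
F1 = F0 ∪ {linked(a), linked(c), linked(f)}  (12 atoms)
F2 = F1 ∪ {at(c), clear(a,a), clear(c,c), inpos(a), inpos(c)}  (17 atoms)
goal ⊆ F2  ⇒  h_max = 2

2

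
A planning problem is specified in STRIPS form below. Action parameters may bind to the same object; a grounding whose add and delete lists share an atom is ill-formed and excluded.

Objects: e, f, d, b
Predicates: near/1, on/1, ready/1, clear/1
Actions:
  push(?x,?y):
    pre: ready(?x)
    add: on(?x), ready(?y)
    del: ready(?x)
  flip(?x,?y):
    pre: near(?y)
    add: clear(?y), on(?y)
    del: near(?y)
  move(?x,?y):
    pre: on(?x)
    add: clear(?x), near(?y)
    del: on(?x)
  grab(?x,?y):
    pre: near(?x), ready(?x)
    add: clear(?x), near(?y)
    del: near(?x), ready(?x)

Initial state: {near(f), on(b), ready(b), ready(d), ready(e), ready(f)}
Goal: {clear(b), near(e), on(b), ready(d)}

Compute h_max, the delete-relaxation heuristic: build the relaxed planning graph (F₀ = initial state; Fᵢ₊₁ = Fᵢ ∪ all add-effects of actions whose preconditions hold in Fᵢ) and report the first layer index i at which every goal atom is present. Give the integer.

1

F0 = init (6 atoms)
F1 = F0 ∪ {clear(b), clear(f), near(b), near(d), near(e), on(d), on(e), on(f)}  (14 atoms)
goal ⊆ F1  ⇒  h_max = 1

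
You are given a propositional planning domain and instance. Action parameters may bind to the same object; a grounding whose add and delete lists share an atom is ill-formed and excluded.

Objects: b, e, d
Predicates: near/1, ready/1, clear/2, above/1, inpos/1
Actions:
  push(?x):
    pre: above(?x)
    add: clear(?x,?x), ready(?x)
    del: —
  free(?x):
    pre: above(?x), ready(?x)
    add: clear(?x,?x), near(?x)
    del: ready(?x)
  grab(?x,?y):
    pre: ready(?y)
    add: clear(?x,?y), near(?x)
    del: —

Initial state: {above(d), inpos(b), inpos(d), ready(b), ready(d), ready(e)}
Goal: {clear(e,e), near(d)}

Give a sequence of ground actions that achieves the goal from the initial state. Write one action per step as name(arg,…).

1. free(d)  →  {above(d), clear(d,d), inpos(b), inpos(d), near(d), ready(b), ready(e)}
2. grab(e,e)  →  {above(d), clear(d,d), clear(e,e), inpos(b), inpos(d), near(d), near(e), ready(b), ready(e)}

free(d); grab(e,e)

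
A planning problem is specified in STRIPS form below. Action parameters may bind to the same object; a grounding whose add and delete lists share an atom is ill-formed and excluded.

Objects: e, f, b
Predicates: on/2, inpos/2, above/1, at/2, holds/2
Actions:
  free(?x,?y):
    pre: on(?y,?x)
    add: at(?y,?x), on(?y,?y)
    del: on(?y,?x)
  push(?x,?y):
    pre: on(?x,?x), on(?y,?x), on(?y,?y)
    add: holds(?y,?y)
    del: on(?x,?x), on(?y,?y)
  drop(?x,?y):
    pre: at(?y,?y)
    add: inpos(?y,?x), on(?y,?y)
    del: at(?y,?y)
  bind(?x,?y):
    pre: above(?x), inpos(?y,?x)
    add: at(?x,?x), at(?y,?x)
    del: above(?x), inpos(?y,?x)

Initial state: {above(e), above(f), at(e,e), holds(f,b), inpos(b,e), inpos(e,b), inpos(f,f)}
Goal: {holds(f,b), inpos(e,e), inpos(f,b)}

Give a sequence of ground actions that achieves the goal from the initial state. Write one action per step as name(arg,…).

drop(e,e); bind(f,f); drop(b,f)

1. drop(e,e)  →  {above(e), above(f), holds(f,b), inpos(b,e), inpos(e,b), inpos(e,e), inpos(f,f), on(e,e)}
2. bind(f,f)  →  {above(e), at(f,f), holds(f,b), inpos(b,e), inpos(e,b), inpos(e,e), on(e,e)}
3. drop(b,f)  →  {above(e), holds(f,b), inpos(b,e), inpos(e,b), inpos(e,e), inpos(f,b), on(e,e), on(f,f)}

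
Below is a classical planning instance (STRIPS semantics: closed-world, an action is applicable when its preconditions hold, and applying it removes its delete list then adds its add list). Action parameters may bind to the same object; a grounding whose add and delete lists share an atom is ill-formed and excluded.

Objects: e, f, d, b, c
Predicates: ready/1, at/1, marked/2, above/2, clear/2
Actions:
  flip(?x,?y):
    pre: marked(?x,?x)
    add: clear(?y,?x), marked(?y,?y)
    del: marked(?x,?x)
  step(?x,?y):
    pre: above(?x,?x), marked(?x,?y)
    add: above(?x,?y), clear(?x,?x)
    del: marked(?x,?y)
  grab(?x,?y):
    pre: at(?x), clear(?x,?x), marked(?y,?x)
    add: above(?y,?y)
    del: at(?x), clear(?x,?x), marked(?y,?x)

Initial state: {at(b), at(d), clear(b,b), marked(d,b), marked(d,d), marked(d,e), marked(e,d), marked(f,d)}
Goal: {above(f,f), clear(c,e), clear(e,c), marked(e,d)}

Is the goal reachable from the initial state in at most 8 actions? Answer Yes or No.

Yes

1. flip(d,e)  →  {at(b), at(d), clear(b,b), clear(e,d), marked(d,b), marked(d,e), marked(e,d), marked(e,e), marked(f,d)}
2. flip(e,c)  →  {at(b), at(d), clear(b,b), clear(c,e), clear(e,d), marked(c,c), marked(d,b), marked(d,e), marked(e,d), marked(f,d)}
3. flip(c,e)  →  {at(b), at(d), clear(b,b), clear(c,e), clear(e,c), clear(e,d), marked(d,b), marked(d,e), marked(e,d), marked(e,e), marked(f,d)}
4. grab(b,d)  →  {above(d,d), at(d), clear(c,e), clear(e,c), clear(e,d), marked(d,e), marked(e,d), marked(e,e), marked(f,d)}
5. step(d,e)  →  {above(d,d), above(d,e), at(d), clear(c,e), clear(d,d), clear(e,c), clear(e,d), marked(e,d), marked(e,e), marked(f,d)}
6. grab(d,f)  →  {above(d,d), above(d,e), above(f,f), clear(c,e), clear(e,c), clear(e,d), marked(e,d), marked(e,e)}
optimal plan length = 6; 6 ≤ 8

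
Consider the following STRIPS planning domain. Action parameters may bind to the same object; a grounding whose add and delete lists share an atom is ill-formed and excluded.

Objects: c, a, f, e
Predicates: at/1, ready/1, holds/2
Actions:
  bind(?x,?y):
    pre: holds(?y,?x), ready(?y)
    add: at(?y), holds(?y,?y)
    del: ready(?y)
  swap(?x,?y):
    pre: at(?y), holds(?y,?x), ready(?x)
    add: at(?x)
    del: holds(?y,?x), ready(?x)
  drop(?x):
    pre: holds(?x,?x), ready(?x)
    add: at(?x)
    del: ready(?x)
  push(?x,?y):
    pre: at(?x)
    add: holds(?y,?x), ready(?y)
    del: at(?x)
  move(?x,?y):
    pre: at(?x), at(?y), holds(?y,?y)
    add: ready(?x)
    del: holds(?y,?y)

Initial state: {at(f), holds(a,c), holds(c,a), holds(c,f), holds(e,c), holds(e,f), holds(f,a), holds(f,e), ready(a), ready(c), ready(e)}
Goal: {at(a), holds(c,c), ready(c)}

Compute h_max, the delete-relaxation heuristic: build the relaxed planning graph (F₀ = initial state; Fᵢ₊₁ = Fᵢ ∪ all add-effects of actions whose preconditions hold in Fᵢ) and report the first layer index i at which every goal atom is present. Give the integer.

1

F0 = init (11 atoms)
F1 = F0 ∪ {at(a), at(c), at(e), holds(a,a), holds(a,f), holds(c,c), holds(e,e), holds(f,f), ready(f)}  (20 atoms)
goal ⊆ F1  ⇒  h_max = 1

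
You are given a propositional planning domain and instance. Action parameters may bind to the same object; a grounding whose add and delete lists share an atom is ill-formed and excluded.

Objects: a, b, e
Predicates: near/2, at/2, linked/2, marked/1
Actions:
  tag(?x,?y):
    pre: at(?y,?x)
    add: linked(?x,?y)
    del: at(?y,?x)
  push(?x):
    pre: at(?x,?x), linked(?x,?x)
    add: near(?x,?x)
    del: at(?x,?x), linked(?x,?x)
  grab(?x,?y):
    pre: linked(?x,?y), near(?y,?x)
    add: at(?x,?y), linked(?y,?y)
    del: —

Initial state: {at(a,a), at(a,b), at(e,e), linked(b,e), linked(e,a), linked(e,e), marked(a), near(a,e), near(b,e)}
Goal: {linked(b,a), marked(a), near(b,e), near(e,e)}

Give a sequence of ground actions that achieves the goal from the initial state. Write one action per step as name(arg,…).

tag(b,a); push(e)

1. tag(b,a)  →  {at(a,a), at(e,e), linked(b,a), linked(b,e), linked(e,a), linked(e,e), marked(a), near(a,e), near(b,e)}
2. push(e)  →  {at(a,a), linked(b,a), linked(b,e), linked(e,a), marked(a), near(a,e), near(b,e), near(e,e)}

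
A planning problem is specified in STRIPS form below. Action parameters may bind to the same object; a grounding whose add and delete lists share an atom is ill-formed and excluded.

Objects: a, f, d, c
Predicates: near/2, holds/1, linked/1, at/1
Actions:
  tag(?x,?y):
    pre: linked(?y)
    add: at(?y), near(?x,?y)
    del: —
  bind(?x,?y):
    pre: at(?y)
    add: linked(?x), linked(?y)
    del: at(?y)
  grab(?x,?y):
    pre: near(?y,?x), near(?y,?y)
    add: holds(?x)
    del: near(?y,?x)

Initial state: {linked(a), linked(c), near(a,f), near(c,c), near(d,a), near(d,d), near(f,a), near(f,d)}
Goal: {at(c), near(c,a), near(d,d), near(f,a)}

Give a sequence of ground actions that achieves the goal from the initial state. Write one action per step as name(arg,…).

1. tag(a,c)  →  {at(c), linked(a), linked(c), near(a,c), near(a,f), near(c,c), near(d,a), near(d,d), near(f,a), near(f,d)}
2. tag(c,a)  →  {at(a), at(c), linked(a), linked(c), near(a,c), near(a,f), near(c,a), near(c,c), near(d,a), near(d,d), near(f,a), near(f,d)}

tag(a,c); tag(c,a)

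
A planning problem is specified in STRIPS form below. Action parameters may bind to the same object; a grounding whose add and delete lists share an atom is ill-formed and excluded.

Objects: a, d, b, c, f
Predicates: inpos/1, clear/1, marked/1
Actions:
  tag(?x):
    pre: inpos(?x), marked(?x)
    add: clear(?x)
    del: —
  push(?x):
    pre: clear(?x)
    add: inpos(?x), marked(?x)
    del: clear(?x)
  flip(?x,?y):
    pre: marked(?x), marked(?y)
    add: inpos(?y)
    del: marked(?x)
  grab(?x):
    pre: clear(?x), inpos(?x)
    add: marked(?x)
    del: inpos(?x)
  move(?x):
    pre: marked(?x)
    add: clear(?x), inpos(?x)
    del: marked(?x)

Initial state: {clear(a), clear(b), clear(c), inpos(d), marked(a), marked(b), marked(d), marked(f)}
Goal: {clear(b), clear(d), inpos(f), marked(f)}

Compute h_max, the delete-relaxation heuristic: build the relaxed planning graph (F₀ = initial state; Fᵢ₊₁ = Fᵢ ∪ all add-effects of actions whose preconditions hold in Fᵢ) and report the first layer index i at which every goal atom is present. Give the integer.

1

F0 = init (8 atoms)
F1 = F0 ∪ {clear(d), clear(f), inpos(a), inpos(b), inpos(c), inpos(f), marked(c)}  (15 atoms)
goal ⊆ F1  ⇒  h_max = 1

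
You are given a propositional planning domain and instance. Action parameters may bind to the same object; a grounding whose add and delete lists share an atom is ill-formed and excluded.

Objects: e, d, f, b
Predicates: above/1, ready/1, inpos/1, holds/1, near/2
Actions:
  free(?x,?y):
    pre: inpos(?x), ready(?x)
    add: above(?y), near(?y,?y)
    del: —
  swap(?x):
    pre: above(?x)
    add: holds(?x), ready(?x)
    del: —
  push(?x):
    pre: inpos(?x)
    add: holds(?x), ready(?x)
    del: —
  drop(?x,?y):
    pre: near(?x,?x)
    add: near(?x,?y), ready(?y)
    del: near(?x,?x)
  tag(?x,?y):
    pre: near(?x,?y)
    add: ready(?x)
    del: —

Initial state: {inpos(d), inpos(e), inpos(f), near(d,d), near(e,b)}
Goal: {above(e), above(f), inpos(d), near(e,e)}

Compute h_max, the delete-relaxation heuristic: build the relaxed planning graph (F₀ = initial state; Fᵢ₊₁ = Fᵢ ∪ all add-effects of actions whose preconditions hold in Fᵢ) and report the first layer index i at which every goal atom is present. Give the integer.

F0 = init (5 atoms)
F1 = F0 ∪ {holds(d), holds(e), holds(f), near(d,b), near(d,e), near(d,f), ready(b), ready(d), ready(e), ready(f)}  (15 atoms)
F2 = F1 ∪ {above(b), above(d), above(e), above(f), near(b,b), near(e,e), near(f,f)}  (22 atoms)
goal ⊆ F2  ⇒  h_max = 2

2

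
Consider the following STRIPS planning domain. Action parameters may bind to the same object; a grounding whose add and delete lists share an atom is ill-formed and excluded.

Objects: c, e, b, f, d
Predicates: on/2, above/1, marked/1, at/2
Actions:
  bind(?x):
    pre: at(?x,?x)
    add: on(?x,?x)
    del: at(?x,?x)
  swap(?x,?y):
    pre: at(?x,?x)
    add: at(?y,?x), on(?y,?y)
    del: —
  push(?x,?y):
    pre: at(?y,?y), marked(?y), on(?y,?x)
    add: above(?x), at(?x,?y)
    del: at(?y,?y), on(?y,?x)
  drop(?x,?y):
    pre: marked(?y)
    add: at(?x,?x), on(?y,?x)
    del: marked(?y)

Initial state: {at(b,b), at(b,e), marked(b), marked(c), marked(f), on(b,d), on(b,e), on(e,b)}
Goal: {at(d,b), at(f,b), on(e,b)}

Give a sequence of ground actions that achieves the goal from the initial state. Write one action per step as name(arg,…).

swap(b,f); swap(b,d)

1. swap(b,f)  →  {at(b,b), at(b,e), at(f,b), marked(b), marked(c), marked(f), on(b,d), on(b,e), on(e,b), on(f,f)}
2. swap(b,d)  →  {at(b,b), at(b,e), at(d,b), at(f,b), marked(b), marked(c), marked(f), on(b,d), on(b,e), on(d,d), on(e,b), on(f,f)}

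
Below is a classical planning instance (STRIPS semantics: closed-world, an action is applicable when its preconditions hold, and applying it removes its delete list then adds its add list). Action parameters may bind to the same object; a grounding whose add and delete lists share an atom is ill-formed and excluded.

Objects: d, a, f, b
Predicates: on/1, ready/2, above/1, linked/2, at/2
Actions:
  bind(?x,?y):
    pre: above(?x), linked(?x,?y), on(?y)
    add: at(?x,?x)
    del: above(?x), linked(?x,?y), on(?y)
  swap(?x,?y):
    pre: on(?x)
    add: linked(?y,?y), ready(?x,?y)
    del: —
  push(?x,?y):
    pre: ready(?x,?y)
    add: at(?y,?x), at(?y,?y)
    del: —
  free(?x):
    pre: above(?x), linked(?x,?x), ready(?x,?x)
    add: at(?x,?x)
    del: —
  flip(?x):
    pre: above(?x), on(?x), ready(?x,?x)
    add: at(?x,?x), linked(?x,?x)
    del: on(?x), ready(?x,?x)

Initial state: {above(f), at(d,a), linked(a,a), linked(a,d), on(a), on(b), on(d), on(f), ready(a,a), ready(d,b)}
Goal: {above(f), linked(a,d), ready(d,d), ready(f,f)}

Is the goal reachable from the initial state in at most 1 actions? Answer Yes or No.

No

1. swap(d,d)  →  {above(f), at(d,a), linked(a,a), linked(a,d), linked(d,d), on(a), on(b), on(d), on(f), ready(a,a), ready(d,b), ready(d,d)}
2. swap(f,f)  →  {above(f), at(d,a), linked(a,a), linked(a,d), linked(d,d), linked(f,f), on(a), on(b), on(d), on(f), ready(a,a), ready(d,b), ready(d,d), ready(f,f)}
optimal plan length = 2; 2 > 1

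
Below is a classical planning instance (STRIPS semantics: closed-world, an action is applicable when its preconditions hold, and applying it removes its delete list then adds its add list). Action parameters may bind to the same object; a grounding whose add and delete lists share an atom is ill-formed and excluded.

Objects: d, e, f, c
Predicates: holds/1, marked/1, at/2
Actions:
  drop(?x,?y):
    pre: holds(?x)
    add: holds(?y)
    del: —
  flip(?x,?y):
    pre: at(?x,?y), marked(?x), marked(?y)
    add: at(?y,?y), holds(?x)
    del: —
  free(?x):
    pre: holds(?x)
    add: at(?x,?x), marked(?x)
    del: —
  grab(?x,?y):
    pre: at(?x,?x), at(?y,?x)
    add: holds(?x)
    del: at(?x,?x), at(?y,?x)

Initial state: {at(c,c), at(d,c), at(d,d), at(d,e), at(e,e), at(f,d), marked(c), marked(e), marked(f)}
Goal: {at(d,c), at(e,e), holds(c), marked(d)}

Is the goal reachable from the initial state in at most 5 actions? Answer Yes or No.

Yes

1. flip(c,c)  →  {at(c,c), at(d,c), at(d,d), at(d,e), at(e,e), at(f,d), holds(c), marked(c), marked(e), marked(f)}
2. drop(c,d)  →  {at(c,c), at(d,c), at(d,d), at(d,e), at(e,e), at(f,d), holds(c), holds(d), marked(c), marked(e), marked(f)}
3. free(d)  →  {at(c,c), at(d,c), at(d,d), at(d,e), at(e,e), at(f,d), holds(c), holds(d), marked(c), marked(d), marked(e), marked(f)}
optimal plan length = 3; 3 ≤ 5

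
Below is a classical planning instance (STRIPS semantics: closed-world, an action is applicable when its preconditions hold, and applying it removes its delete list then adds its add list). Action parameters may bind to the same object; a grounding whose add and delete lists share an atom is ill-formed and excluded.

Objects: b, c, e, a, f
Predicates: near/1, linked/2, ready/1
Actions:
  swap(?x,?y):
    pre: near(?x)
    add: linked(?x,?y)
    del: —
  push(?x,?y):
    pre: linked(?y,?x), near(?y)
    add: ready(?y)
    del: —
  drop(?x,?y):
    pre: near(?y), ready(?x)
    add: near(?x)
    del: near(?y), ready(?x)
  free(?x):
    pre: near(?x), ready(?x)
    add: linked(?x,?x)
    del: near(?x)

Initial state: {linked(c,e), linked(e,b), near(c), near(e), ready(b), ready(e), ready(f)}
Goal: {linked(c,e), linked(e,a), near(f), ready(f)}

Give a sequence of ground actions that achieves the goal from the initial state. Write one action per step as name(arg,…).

1. swap(e,a)  →  {linked(c,e), linked(e,a), linked(e,b), near(c), near(e), ready(b), ready(e), ready(f)}
2. drop(f,c)  →  {linked(c,e), linked(e,a), linked(e,b), near(e), near(f), ready(b), ready(e)}
3. swap(f,b)  →  {linked(c,e), linked(e,a), linked(e,b), linked(f,b), near(e), near(f), ready(b), ready(e)}
4. push(b,f)  →  {linked(c,e), linked(e,a), linked(e,b), linked(f,b), near(e), near(f), ready(b), ready(e), ready(f)}

swap(e,a); drop(f,c); swap(f,b); push(b,f)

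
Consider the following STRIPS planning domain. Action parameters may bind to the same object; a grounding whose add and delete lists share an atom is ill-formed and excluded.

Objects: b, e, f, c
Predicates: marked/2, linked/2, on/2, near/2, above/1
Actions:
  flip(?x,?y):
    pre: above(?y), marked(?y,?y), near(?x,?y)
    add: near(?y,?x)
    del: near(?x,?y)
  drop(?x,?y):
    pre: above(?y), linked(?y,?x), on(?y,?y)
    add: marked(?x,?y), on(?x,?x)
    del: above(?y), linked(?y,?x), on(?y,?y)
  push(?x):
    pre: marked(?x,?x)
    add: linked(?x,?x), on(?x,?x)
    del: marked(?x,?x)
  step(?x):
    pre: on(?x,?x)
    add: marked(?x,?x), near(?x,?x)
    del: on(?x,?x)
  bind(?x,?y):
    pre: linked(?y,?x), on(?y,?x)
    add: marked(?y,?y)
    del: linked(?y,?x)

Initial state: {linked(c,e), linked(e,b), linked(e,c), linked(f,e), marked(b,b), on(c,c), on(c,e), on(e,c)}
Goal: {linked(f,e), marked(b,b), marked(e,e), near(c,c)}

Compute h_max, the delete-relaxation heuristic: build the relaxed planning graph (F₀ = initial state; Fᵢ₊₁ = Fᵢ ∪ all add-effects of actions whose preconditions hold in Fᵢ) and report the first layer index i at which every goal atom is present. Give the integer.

F0 = init (8 atoms)
F1 = F0 ∪ {linked(b,b), marked(c,c), marked(e,e), near(c,c), on(b,b)}  (13 atoms)
goal ⊆ F1  ⇒  h_max = 1

1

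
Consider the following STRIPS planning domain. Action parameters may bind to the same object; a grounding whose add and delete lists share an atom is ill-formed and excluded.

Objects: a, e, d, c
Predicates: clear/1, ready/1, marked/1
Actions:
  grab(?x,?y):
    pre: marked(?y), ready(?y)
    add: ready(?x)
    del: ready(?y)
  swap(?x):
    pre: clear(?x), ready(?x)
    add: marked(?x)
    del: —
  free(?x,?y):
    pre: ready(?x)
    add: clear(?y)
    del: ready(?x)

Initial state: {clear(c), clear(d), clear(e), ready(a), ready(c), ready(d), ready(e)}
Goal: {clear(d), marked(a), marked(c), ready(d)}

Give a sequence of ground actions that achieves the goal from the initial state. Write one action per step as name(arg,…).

1. swap(c)  →  {clear(c), clear(d), clear(e), marked(c), ready(a), ready(c), ready(d), ready(e)}
2. free(e,a)  →  {clear(a), clear(c), clear(d), clear(e), marked(c), ready(a), ready(c), ready(d)}
3. swap(a)  →  {clear(a), clear(c), clear(d), clear(e), marked(a), marked(c), ready(a), ready(c), ready(d)}

swap(c); free(e,a); swap(a)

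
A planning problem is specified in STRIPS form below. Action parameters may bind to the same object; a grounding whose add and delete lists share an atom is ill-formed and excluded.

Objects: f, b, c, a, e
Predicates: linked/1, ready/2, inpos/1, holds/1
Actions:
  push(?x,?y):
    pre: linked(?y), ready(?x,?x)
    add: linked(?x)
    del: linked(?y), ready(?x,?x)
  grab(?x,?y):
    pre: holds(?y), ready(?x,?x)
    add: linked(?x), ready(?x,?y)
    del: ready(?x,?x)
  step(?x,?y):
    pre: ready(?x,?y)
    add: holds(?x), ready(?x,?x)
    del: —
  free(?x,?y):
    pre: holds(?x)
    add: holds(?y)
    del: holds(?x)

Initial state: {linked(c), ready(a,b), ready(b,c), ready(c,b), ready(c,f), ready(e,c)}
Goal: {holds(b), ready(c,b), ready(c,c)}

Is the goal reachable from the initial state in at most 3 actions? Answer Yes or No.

Yes

1. step(b,c)  →  {holds(b), linked(c), ready(a,b), ready(b,b), ready(b,c), ready(c,b), ready(c,f), ready(e,c)}
2. step(c,f)  →  {holds(b), holds(c), linked(c), ready(a,b), ready(b,b), ready(b,c), ready(c,b), ready(c,c), ready(c,f), ready(e,c)}
optimal plan length = 2; 2 ≤ 3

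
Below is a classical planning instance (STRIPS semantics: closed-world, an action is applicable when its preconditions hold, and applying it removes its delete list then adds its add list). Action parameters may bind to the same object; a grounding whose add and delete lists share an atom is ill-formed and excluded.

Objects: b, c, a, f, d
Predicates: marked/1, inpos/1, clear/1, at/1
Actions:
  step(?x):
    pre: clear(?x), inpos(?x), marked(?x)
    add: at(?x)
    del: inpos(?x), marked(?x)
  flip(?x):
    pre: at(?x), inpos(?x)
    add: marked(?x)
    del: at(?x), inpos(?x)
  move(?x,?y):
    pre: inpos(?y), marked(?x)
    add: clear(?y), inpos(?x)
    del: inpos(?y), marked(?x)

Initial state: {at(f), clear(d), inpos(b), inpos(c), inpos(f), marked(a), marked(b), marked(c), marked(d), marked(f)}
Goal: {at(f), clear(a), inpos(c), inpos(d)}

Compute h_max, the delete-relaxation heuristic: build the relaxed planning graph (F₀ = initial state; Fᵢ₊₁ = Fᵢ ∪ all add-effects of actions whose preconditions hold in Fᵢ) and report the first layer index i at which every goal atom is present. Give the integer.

F0 = init (10 atoms)
F1 = F0 ∪ {clear(b), clear(c), clear(f), inpos(a), inpos(d)}  (15 atoms)
F2 = F1 ∪ {at(b), at(c), at(d), clear(a)}  (19 atoms)
goal ⊆ F2  ⇒  h_max = 2

2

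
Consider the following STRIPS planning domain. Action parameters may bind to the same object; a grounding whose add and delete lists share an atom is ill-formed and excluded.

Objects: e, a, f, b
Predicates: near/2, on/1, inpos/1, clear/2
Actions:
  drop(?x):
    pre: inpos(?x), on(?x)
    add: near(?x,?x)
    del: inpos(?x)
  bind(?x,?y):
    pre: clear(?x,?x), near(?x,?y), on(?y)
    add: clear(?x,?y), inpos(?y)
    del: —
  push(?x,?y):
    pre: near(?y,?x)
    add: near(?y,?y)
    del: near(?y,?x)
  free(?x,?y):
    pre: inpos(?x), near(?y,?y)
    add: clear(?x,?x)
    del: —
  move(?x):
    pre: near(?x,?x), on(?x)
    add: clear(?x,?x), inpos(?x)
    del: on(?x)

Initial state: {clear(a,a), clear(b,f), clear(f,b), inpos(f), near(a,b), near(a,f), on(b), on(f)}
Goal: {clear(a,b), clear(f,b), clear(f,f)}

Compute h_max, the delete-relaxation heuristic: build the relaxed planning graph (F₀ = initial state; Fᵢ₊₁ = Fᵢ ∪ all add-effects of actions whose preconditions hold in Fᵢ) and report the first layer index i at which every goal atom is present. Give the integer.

F0 = init (8 atoms)
F1 = F0 ∪ {clear(a,b), clear(a,f), inpos(b), near(a,a), near(f,f)}  (13 atoms)
F2 = F1 ∪ {clear(b,b), clear(f,f), near(b,b)}  (16 atoms)
goal ⊆ F2  ⇒  h_max = 2

2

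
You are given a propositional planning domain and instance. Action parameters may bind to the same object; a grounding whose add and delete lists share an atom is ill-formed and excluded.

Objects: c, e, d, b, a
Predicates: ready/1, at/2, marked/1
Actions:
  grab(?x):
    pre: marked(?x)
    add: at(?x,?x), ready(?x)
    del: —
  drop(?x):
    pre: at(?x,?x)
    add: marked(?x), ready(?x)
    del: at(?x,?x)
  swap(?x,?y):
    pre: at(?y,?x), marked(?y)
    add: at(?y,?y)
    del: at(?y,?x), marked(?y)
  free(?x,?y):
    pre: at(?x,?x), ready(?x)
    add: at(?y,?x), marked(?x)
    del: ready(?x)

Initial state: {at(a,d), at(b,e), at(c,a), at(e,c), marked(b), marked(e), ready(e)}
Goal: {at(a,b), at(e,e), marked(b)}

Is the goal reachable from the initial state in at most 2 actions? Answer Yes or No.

No

1. grab(e)  →  {at(a,d), at(b,e), at(c,a), at(e,c), at(e,e), marked(b), marked(e), ready(e)}
2. grab(b)  →  {at(a,d), at(b,b), at(b,e), at(c,a), at(e,c), at(e,e), marked(b), marked(e), ready(b), ready(e)}
3. free(b,a)  →  {at(a,b), at(a,d), at(b,b), at(b,e), at(c,a), at(e,c), at(e,e), marked(b), marked(e), ready(e)}
optimal plan length = 3; 3 > 2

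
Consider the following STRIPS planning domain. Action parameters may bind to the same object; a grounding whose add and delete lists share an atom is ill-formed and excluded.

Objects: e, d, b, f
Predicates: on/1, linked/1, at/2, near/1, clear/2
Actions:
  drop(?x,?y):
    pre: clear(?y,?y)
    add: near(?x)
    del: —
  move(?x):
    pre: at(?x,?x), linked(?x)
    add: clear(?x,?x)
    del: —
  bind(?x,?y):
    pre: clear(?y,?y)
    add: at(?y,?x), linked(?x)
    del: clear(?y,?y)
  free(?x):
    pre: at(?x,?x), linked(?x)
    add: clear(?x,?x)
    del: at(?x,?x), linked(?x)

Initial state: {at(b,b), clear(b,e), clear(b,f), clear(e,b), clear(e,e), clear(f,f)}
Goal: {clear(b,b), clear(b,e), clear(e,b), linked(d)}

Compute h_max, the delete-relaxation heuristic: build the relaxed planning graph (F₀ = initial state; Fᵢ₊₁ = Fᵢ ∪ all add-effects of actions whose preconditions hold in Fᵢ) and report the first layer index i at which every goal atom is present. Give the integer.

2

F0 = init (6 atoms)
F1 = F0 ∪ {at(e,b), at(e,d), at(e,e), at(e,f), at(f,b), at(f,d), at(f,e), at(f,f), linked(b), linked(d), linked(e), linked(f), near(b), near(d), near(e), near(f)}  (22 atoms)
F2 = F1 ∪ {clear(b,b)}  (23 atoms)
goal ⊆ F2  ⇒  h_max = 2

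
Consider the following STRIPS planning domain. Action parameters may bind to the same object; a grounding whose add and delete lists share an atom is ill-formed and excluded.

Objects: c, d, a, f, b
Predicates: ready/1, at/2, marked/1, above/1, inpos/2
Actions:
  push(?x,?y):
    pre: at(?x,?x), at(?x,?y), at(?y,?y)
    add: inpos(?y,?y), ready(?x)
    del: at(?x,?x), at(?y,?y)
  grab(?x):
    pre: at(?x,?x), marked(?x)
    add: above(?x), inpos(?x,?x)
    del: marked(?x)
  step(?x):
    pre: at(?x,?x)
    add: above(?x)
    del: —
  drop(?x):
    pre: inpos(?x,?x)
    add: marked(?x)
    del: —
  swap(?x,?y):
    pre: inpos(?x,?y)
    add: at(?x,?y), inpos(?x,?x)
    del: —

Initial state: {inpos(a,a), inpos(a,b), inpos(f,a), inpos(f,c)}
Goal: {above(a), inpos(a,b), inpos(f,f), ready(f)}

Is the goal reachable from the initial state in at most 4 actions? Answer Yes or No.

No

1. swap(a,a)  →  {at(a,a), inpos(a,a), inpos(a,b), inpos(f,a), inpos(f,c)}
2. step(a)  →  {above(a), at(a,a), inpos(a,a), inpos(a,b), inpos(f,a), inpos(f,c)}
3. swap(f,c)  →  {above(a), at(a,a), at(f,c), inpos(a,a), inpos(a,b), inpos(f,a), inpos(f,c), inpos(f,f)}
4. swap(f,f)  →  {above(a), at(a,a), at(f,c), at(f,f), inpos(a,a), inpos(a,b), inpos(f,a), inpos(f,c), inpos(f,f)}
5. push(f,f)  →  {above(a), at(a,a), at(f,c), inpos(a,a), inpos(a,b), inpos(f,a), inpos(f,c), inpos(f,f), ready(f)}
optimal plan length = 5; 5 > 4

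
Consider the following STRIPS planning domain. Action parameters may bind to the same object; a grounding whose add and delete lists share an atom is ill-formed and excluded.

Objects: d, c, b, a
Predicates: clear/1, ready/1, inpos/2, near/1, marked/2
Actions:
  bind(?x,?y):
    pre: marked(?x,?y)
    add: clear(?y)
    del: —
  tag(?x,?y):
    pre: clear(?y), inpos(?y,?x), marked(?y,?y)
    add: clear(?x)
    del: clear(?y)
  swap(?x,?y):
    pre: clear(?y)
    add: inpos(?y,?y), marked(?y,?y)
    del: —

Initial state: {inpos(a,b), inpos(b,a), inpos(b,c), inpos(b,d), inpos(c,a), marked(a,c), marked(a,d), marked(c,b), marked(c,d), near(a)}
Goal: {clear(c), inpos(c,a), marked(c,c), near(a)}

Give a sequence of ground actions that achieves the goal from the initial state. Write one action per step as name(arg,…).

1. bind(a,c)  →  {clear(c), inpos(a,b), inpos(b,a), inpos(b,c), inpos(b,d), inpos(c,a), marked(a,c), marked(a,d), marked(c,b), marked(c,d), near(a)}
2. swap(d,c)  →  {clear(c), inpos(a,b), inpos(b,a), inpos(b,c), inpos(b,d), inpos(c,a), inpos(c,c), marked(a,c), marked(a,d), marked(c,b), marked(c,c), marked(c,d), near(a)}

bind(a,c); swap(d,c)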